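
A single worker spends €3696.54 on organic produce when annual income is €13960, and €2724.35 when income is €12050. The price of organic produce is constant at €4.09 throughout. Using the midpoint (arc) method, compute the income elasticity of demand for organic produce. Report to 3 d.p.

2.062

With a constant price, Q₁ = 3696.54/4.09 = 903.800 and Q₂ = 2724.35/4.09 = 666.100 (equivalently, work directly with expenditure since P cancels).
Midpoint %ΔQ = (2724.35 − 3696.54)/3210.45 = -0.30282; midpoint %ΔI = (12050 − 13960)/13005 = -0.14687.
η = -0.30282 / -0.14687 = 2.062.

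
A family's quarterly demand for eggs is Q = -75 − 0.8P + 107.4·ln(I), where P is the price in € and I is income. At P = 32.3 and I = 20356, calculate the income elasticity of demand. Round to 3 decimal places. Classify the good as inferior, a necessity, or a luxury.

0.111 (necessity)

At P = 32.3, I = 20356: Q = 964.689.
Holding P constant, ∂Q/∂I = 107.4/I = 0.00527609.
η_I = (∂Q/∂I)·(I/Q) = 0.00527609 × (20356/964.689) = 0.111.
Since 0 < η < 1, this is a necessity.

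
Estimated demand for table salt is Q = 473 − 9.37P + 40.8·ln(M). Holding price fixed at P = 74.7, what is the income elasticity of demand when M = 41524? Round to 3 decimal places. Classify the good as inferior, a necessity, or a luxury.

At P = 74.7, M = 41524: Q = 206.929.
Holding P constant, ∂Q/∂M = 40.8/M = 0.000982564.
η_M = (∂Q/∂M)·(M/Q) = 0.000982564 × (41524/206.929) = 0.197.
Since 0 < η < 1, this is a necessity.

0.197 (necessity)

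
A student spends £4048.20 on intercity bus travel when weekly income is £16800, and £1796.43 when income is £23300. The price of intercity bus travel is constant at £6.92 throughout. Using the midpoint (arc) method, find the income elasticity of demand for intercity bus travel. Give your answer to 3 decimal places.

-2.377

With a constant price, Q₁ = 4048.20/6.92 = 585.000 and Q₂ = 1796.43/6.92 = 259.600 (equivalently, work directly with expenditure since P cancels).
Midpoint %ΔQ = (1796.43 − 4048.20)/2922.32 = -0.77054; midpoint %ΔI = (23300 − 16800)/20050 = 0.32419.
η = -0.77054 / 0.32419 = -2.377.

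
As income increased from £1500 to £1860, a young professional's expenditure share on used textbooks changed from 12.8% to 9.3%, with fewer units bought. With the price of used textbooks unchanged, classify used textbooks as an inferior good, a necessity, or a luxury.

inferior good

Quantity demanded falls as income rises, so η < 0.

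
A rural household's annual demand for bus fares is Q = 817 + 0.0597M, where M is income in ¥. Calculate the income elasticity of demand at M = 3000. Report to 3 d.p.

0.180

At M = 3000: Q = 996.100.
dQ/dM = 0.0597.
η = (dQ/dM)·(M/Q) = 0.0597 × (3000/996.100) = 0.180.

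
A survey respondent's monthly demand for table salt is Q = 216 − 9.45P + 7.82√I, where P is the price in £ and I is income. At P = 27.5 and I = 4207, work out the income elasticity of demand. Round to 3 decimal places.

0.547

At P = 27.5, I = 4207: Q = 463.341.
Holding P constant, ∂Q/∂I = 7.82/(2√I) = 0.0602824.
η_I = (∂Q/∂I)·(I/Q) = 0.0602824 × (4207/463.341) = 0.547.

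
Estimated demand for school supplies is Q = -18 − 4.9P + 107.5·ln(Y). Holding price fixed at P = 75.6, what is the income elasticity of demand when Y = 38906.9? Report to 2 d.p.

0.14

At P = 75.6, Y = 38906.9: Q = 747.720.
Holding P constant, ∂Q/∂Y = 107.5/Y = 0.00276301.
η_Y = (∂Q/∂Y)·(Y/Q) = 0.00276301 × (38906.9/747.720) = 0.14.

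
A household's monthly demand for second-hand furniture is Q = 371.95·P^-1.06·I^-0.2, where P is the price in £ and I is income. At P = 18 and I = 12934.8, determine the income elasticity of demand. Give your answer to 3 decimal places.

-0.200

For a multiplicative demand Q = A·P^α·I^β, the income elasticity is β everywhere.
Here β = -0.2, so η = -0.200.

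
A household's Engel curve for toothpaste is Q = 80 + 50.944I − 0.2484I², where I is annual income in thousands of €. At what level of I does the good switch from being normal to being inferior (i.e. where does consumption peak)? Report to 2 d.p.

102.54

dQ/dI = 50.944 − 0.4968I.
The good is inferior where dQ/dI < 0. Setting dQ/dI = 0 gives I = 50.944 / 0.4968 = 102.54.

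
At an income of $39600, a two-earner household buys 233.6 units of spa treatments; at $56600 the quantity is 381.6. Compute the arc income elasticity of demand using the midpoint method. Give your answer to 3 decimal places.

ΔQ = 381.6 − 233.6 = 148; midpoint Q̄ = (233.6 + 381.6)/2 = 307.6.
ΔI = 56600 − 39600 = 17000; midpoint Ī = (39600 + 56600)/2 = 48100.
η = (ΔQ/Q̄) ÷ (ΔI/Ī) = (148/307.6) ÷ (17000/48100) = 1.361.

1.361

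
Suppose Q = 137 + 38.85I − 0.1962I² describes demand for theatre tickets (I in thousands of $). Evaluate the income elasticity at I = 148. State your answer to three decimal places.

At I = 148: Q = 1589.2352.
dQ/dI = 38.85 − 0.3924I = -19.22520.
η = (dQ/dI)·(I/Q) = -19.22520 × (148/1589.2352) = -1.790.

-1.790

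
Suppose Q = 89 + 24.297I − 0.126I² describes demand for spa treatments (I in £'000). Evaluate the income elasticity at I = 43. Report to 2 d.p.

0.64

At I = 43: Q = 900.7970.
dQ/dI = 24.297 − 0.252I = 13.46100.
η = (dQ/dI)·(I/Q) = 13.46100 × (43/900.7970) = 0.64.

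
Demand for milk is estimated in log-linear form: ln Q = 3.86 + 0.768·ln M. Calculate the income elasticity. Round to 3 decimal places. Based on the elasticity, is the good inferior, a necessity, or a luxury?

0.768 (necessity)

In a log-linear demand, the coefficient on ln M is the income elasticity.
So η = 0.768.
0 < η < 1 ⇒ necessity.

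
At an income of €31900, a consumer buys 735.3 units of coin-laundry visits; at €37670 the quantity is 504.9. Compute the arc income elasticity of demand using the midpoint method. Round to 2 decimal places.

-2.24

ΔQ = 504.9 − 735.3 = -230.4; midpoint Q̄ = (735.3 + 504.9)/2 = 620.1.
ΔI = 37670 − 31900 = 5770; midpoint Ī = (31900 + 37670)/2 = 34785.
η = (ΔQ/Q̄) ÷ (ΔI/Ī) = (-230.4/620.1) ÷ (5770/34785) = -2.24.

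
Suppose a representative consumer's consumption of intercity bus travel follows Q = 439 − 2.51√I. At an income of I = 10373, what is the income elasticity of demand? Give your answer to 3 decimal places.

At I = 10373: Q = 183.362.
dQ/dI = -2.51/(2√I) = -0.0123223 at this income.
η = (dQ/dI)·(I/Q) = -0.0123223 × (10373/183.362) = -0.697.

-0.697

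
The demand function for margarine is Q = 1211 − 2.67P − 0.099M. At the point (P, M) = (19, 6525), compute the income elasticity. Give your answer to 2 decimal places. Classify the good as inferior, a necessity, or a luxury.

-1.26 (inferior good)

At P = 19, M = 6525: Q = 514.295.
Holding P constant, ∂Q/∂M = −0.099.
η_M = (∂Q/∂M)·(M/Q) = -0.099 × (6525/514.295) = -1.26.
Since η < 0, this is an inferior good.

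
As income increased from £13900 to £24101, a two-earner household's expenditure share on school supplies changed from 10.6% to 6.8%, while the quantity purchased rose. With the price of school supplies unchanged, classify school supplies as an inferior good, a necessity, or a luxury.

Quantity rises but the budget share falls as income rises, so 0 < η < 1.

necessity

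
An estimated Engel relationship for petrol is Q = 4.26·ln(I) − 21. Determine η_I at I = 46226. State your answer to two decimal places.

At I = 46226: Q = 24.758.
dQ/dI = 4.26/I = 0.0000921559 at this income.
η = (dQ/dI)·(I/Q) = 0.0000921559 × (46226/24.758) = 0.17.

0.17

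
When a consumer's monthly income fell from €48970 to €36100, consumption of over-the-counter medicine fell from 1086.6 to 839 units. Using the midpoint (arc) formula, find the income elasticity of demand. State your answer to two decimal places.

ΔQ = 839 − 1086.6 = -247.6; midpoint Q̄ = (1086.6 + 839)/2 = 962.8.
ΔI = 36100 − 48970 = -12870; midpoint Ī = (48970 + 36100)/2 = 42535.
η = (ΔQ/Q̄) ÷ (ΔI/Ī) = (-247.6/962.8) ÷ (-12870/42535) = 0.85.

0.85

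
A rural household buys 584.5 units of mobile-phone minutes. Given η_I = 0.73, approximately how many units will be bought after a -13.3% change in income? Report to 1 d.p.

%ΔQ ≈ η × %ΔI = 0.73 × (-13.3%) = -9.709%.
New Q ≈ 584.5 × (1 − 0.09709) = 527.8.

527.8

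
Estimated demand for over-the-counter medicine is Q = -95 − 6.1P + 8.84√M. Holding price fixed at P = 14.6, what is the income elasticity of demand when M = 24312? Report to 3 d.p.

At P = 14.6, M = 24312: Q = 1194.300.
Holding P constant, ∂Q/∂M = 8.84/(2√M) = 0.0283473.
η_M = (∂Q/∂M)·(M/Q) = 0.0283473 × (24312/1194.300) = 0.577.

0.577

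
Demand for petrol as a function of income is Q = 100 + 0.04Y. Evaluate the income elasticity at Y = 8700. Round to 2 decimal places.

0.78

At Y = 8700: Q = 448.000.
dQ/dY = 0.04.
η = (dQ/dY)·(Y/Q) = 0.04 × (8700/448.000) = 0.78.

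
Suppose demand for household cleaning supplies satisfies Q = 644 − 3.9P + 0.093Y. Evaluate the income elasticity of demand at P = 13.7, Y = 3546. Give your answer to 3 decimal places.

At P = 13.7, Y = 3546: Q = 920.348.
Holding P constant, ∂Q/∂Y = 0.093.
η_Y = (∂Q/∂Y)·(Y/Q) = 0.093 × (3546/920.348) = 0.358.

0.358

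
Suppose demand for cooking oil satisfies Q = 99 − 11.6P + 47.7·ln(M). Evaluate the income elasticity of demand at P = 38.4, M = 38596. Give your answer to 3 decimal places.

At P = 38.4, M = 38596: Q = 157.315.
Holding P constant, ∂Q/∂M = 47.7/M = 0.00123588.
η_M = (∂Q/∂M)·(M/Q) = 0.00123588 × (38596/157.315) = 0.303.

0.303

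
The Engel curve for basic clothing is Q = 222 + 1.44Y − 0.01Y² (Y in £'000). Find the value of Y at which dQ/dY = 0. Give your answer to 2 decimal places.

dQ/dY = 1.44 − 0.02Y.
The good is inferior where dQ/dY < 0. Setting dQ/dY = 0 gives Y = 1.44 / 0.02 = 72.00.

72.00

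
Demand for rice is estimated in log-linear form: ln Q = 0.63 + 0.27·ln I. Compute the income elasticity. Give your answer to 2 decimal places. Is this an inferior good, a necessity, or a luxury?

In a log-linear demand, the coefficient on ln I is the income elasticity.
So η = 0.27.
0 < η < 1 ⇒ necessity.

0.27 (necessity)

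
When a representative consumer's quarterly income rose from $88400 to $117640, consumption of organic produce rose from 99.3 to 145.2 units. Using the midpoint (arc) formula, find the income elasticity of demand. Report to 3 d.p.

ΔQ = 145.2 − 99.3 = 45.9; midpoint Q̄ = (99.3 + 145.2)/2 = 122.25.
ΔI = 117640 − 88400 = 29240; midpoint Ī = (88400 + 117640)/2 = 103020.
η = (ΔQ/Q̄) ÷ (ΔI/Ī) = (45.9/122.25) ÷ (29240/103020) = 1.323.

1.323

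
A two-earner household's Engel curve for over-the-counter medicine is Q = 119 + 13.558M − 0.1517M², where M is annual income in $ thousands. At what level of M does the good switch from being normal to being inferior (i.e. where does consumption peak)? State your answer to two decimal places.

44.69

dQ/dM = 13.558 − 0.3034M.
The good is inferior where dQ/dM < 0. Setting dQ/dM = 0 gives M = 13.558 / 0.3034 = 44.69.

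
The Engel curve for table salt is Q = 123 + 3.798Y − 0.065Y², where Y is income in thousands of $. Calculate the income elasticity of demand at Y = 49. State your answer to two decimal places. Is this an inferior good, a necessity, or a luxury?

-0.82 (inferior good)

At Y = 49: Q = 153.0370.
dQ/dY = 3.798 − 0.13Y = -2.57200.
η = (dQ/dY)·(Y/Q) = -2.57200 × (49/153.0370) = -0.82.
η < 0 ⇒ inferior good.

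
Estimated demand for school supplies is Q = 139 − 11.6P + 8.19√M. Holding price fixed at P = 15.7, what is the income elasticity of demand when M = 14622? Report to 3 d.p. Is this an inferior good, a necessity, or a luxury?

At P = 15.7, M = 14622: Q = 947.227.
Holding P constant, ∂Q/∂M = 8.19/(2√M) = 0.033865.
η_M = (∂Q/∂M)·(M/Q) = 0.033865 × (14622/947.227) = 0.523.
Since 0 < η < 1, this is a necessity.

0.523 (necessity)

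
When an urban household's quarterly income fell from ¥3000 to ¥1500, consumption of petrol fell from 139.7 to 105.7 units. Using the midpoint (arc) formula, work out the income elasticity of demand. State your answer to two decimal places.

ΔQ = 105.7 − 139.7 = -34; midpoint Q̄ = (139.7 + 105.7)/2 = 122.7.
ΔI = 1500 − 3000 = -1500; midpoint Ī = (3000 + 1500)/2 = 2250.
η = (ΔQ/Q̄) ÷ (ΔI/Ī) = (-34/122.7) ÷ (-1500/2250) = 0.42.

0.42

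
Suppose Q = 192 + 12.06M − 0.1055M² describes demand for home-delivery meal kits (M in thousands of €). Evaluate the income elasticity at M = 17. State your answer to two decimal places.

0.39

At M = 17: Q = 366.5305.
dQ/dM = 12.06 − 0.211M = 8.47300.
η = (dQ/dM)·(M/Q) = 8.47300 × (17/366.5305) = 0.39.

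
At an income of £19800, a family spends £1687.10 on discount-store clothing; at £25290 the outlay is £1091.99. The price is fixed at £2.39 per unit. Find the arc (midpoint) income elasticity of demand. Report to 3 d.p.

-1.759

With a constant price, Q₁ = 1687.10/2.39 = 705.900 and Q₂ = 1091.99/2.39 = 456.900 (equivalently, work directly with expenditure since P cancels).
Midpoint %ΔQ = (1091.99 − 1687.10)/1389.55 = -0.42828; midpoint %ΔI = (25290 − 19800)/22545 = 0.24351.
η = -0.42828 / 0.24351 = -1.759.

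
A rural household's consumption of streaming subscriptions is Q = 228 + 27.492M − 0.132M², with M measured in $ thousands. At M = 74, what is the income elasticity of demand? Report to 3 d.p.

At M = 74: Q = 1539.5760.
dQ/dM = 27.492 − 0.264M = 7.95600.
η = (dQ/dM)·(M/Q) = 7.95600 × (74/1539.5760) = 0.382.

0.382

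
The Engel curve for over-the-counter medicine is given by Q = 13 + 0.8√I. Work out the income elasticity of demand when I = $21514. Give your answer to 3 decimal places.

At I = 21514: Q = 130.341.
dQ/dI = 0.8/(2√I) = 0.00272709 at this income.
η = (dQ/dI)·(I/Q) = 0.00272709 × (21514/130.341) = 0.450.

0.450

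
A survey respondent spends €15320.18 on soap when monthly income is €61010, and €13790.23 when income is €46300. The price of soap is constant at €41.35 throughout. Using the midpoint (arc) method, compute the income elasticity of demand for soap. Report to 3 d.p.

0.383

With a constant price, Q₁ = 15320.18/41.35 = 370.500 and Q₂ = 13790.23/41.35 = 333.500 (equivalently, work directly with expenditure since P cancels).
Midpoint %ΔQ = (13790.23 − 15320.18)/14555.21 = -0.10511; midpoint %ΔI = (46300 − 61010)/53655 = -0.27416.
η = -0.10511 / -0.27416 = 0.383.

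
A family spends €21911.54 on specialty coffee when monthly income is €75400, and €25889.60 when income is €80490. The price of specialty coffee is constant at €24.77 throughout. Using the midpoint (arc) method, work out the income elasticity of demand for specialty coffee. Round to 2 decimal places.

With a constant price, Q₁ = 21911.54/24.77 = 884.600 and Q₂ = 25889.60/24.77 = 1045.200 (equivalently, work directly with expenditure since P cancels).
Midpoint %ΔQ = (25889.60 − 21911.54)/23900.57 = 0.16644; midpoint %ΔI = (80490 − 75400)/77945 = 0.06530.
η = 0.16644 / 0.06530 = 2.55.

2.55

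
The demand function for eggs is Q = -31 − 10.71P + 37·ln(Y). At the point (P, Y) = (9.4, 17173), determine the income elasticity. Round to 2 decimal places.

At P = 9.4, Y = 17173: Q = 229.116.
Holding P constant, ∂Q/∂Y = 37/Y = 0.00215454.
η_Y = (∂Q/∂Y)·(Y/Q) = 0.00215454 × (17173/229.116) = 0.16.

0.16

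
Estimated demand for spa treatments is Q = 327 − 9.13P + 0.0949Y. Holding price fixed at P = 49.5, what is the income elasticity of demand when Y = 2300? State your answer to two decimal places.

2.34

At P = 49.5, Y = 2300: Q = 93.335.
Holding P constant, ∂Q/∂Y = 0.0949.
η_Y = (∂Q/∂Y)·(Y/Q) = 0.0949 × (2300/93.335) = 2.34.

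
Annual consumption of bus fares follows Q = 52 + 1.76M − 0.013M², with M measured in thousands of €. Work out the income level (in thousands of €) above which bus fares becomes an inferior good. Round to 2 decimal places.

dQ/dM = 1.76 − 0.026M.
The good is inferior where dQ/dM < 0. Setting dQ/dM = 0 gives M = 1.76 / 0.026 = 67.69.

67.69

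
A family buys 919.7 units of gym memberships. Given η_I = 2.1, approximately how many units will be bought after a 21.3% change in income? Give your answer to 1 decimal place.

1331.1

%ΔQ ≈ η × %ΔI = 2.1 × 21.3% = 44.73%.
New Q ≈ 919.7 × (1 + 0.4473) = 1331.1.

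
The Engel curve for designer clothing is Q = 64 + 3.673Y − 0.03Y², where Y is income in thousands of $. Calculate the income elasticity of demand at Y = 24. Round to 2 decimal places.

0.40

At Y = 24: Q = 134.8720.
dQ/dY = 3.673 − 0.06Y = 2.23300.
η = (dQ/dY)·(Y/Q) = 2.23300 × (24/134.8720) = 0.40.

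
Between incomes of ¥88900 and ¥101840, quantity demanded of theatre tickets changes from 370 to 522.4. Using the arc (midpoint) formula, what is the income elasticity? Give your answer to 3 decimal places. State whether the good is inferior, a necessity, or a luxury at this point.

ΔQ = 522.4 − 370 = 152.4; midpoint Q̄ = (370 + 522.4)/2 = 446.2.
ΔI = 101840 − 88900 = 12940; midpoint Ī = (88900 + 101840)/2 = 95370.
η = (ΔQ/Q̄) ÷ (ΔI/Ī) = (152.4/446.2) ÷ (12940/95370) = 2.517.
η > 1 ⇒ luxury.

2.517 (luxury)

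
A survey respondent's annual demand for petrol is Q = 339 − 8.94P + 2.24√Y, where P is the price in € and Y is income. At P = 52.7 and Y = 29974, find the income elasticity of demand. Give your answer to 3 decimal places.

At P = 52.7, Y = 29974: Q = 255.673.
Holding P constant, ∂Q/∂Y = 2.24/(2√Y) = 0.00646913.
η_Y = (∂Q/∂Y)·(Y/Q) = 0.00646913 × (29974/255.673) = 0.758.

0.758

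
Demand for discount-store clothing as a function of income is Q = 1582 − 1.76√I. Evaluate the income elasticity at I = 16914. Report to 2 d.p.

At I = 16914: Q = 1353.105.
dQ/dI = -1.76/(2√I) = -0.00676643 at this income.
η = (dQ/dI)·(I/Q) = -0.00676643 × (16914/1353.105) = -0.08.

-0.08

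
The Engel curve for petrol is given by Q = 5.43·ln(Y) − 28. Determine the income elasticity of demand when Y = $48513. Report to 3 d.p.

At Y = 48513: Q = 30.587.
dQ/dY = 5.43/Y = 0.000111929 at this income.
η = (dQ/dY)·(Y/Q) = 0.000111929 × (48513/30.587) = 0.178.

0.178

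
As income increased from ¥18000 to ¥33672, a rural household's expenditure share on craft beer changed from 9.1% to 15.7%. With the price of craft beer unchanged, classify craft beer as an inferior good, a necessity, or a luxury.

luxury

The budget share rises as income rises, so η > 1.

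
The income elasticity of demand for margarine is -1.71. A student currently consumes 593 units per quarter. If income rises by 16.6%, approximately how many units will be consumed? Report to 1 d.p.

%ΔQ ≈ η × %ΔI = -1.71 × 16.6% = -28.386%.
New Q ≈ 593 × (1 − 0.28386) = 424.7.

424.7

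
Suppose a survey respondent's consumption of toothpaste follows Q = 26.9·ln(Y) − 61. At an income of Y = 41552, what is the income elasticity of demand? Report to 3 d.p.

At Y = 41552: Q = 225.073.
dQ/dY = 26.9/Y = 0.000647382 at this income.
η = (dQ/dY)·(Y/Q) = 0.000647382 × (41552/225.073) = 0.120.

0.120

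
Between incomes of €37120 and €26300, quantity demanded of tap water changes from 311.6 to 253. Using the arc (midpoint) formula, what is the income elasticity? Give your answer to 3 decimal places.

ΔQ = 253 − 311.6 = -58.6; midpoint Q̄ = (311.6 + 253)/2 = 282.3.
ΔI = 26300 − 37120 = -10820; midpoint Ī = (37120 + 26300)/2 = 31710.
η = (ΔQ/Q̄) ÷ (ΔI/Ī) = (-58.6/282.3) ÷ (-10820/31710) = 0.608.

0.608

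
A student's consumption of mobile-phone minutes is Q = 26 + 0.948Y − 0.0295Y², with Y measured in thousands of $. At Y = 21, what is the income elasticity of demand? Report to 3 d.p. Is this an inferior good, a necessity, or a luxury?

At Y = 21: Q = 32.8985.
dQ/dY = 0.948 − 0.059Y = -0.29100.
η = (dQ/dY)·(Y/Q) = -0.29100 × (21/32.8985) = -0.186.
η < 0 ⇒ inferior good.

-0.186 (inferior good)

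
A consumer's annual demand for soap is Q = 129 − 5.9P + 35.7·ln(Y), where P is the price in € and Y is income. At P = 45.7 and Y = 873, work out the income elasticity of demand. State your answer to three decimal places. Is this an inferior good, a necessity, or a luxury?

0.353 (necessity)

At P = 45.7, Y = 873: Q = 101.128.
Holding P constant, ∂Q/∂Y = 35.7/Y = 0.0408935.
η_Y = (∂Q/∂Y)·(Y/Q) = 0.0408935 × (873/101.128) = 0.353.
Since 0 < η < 1, this is a necessity.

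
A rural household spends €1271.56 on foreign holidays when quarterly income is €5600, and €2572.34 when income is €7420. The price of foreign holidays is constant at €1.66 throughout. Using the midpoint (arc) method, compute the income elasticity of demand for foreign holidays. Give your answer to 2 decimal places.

With a constant price, Q₁ = 1271.56/1.66 = 766.000 and Q₂ = 2572.34/1.66 = 1549.602 (equivalently, work directly with expenditure since P cancels).
Midpoint %ΔQ = (2572.34 − 1271.56)/1921.95 = 0.67680; midpoint %ΔI = (7420 − 5600)/6510 = 0.27957.
η = 0.67680 / 0.27957 = 2.42.

2.42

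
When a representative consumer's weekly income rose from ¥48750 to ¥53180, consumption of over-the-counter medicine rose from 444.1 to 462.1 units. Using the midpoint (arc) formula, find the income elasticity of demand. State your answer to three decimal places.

ΔQ = 462.1 − 444.1 = 18; midpoint Q̄ = (444.1 + 462.1)/2 = 453.1.
ΔI = 53180 − 48750 = 4430; midpoint Ī = (48750 + 53180)/2 = 50965.
η = (ΔQ/Q̄) ÷ (ΔI/Ī) = (18/453.1) ÷ (4430/50965) = 0.457.

0.457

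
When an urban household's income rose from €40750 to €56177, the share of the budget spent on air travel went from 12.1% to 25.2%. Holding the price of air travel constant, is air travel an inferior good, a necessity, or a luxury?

The budget share rises as income rises, so η > 1.

luxury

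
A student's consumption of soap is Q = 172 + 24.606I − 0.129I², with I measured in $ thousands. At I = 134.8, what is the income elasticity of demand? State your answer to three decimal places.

At I = 134.8: Q = 1144.8246.
dQ/dI = 24.606 − 0.258I = -10.17240.
η = (dQ/dI)·(I/Q) = -10.17240 × (134.8/1144.8246) = -1.198.

-1.198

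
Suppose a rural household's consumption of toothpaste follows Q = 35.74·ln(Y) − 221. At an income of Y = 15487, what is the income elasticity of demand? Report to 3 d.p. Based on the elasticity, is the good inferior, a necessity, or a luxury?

0.289 (necessity)

At Y = 15487: Q = 123.811.
dQ/dY = 35.74/Y = 0.00230774 at this income.
η = (dQ/dY)·(Y/Q) = 0.00230774 × (15487/123.811) = 0.289.
Since 0 < η < 1, the good is a necessity.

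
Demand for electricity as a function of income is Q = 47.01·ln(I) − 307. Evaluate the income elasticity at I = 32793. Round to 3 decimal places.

At I = 32793: Q = 181.809.
dQ/dI = 47.01/I = 0.00143354 at this income.
η = (dQ/dI)·(I/Q) = 0.00143354 × (32793/181.809) = 0.259.

0.259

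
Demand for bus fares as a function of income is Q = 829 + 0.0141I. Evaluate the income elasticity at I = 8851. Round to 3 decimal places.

At I = 8851: Q = 953.799.
dQ/dI = 0.0141.
η = (dQ/dI)·(I/Q) = 0.0141 × (8851/953.799) = 0.131.

0.131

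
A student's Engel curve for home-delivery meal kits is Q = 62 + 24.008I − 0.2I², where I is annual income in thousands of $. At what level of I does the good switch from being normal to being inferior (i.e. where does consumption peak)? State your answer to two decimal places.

dQ/dI = 24.008 − 0.4I.
The good is inferior where dQ/dI < 0. Setting dQ/dI = 0 gives I = 24.008 / 0.4 = 60.02.

60.02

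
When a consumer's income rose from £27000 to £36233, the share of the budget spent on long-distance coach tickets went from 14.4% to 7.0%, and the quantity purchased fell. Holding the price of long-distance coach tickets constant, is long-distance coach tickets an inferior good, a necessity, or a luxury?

inferior good

Quantity demanded falls as income rises, so η < 0.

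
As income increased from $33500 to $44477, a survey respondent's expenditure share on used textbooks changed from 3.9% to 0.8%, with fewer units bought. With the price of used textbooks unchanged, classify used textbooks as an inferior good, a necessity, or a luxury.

Quantity demanded falls as income rises, so η < 0.

inferior good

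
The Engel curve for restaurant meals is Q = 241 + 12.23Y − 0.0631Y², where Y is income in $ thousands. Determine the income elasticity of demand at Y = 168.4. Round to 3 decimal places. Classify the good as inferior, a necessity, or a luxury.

At Y = 168.4: Q = 511.1069.
dQ/dY = 12.23 − 0.1262Y = -9.02208.
η = (dQ/dY)·(Y/Q) = -9.02208 × (168.4/511.1069) = -2.973.
η < 0 ⇒ inferior good.

-2.973 (inferior good)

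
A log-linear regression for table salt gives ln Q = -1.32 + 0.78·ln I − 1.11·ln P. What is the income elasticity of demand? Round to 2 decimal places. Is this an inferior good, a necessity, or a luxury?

0.78 (necessity)

In a log-linear demand, the coefficient on ln I is the income elasticity.
So η = 0.78.
0 < η < 1 ⇒ necessity.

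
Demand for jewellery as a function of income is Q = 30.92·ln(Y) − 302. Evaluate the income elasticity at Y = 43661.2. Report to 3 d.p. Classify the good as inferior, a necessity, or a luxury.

1.090 (luxury)

At Y = 43661.2: Q = 28.356.
dQ/dY = 30.92/Y = 0.00070818 at this income.
η = (dQ/dY)·(Y/Q) = 0.00070818 × (43661.2/28.356) = 1.090.
Since η > 1, the good is a luxury.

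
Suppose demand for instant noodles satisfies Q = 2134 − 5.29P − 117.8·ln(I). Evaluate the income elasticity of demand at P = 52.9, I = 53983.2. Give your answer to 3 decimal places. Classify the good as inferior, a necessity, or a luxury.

At P = 52.9, I = 53983.2: Q = 570.560.
Holding P constant, ∂Q/∂I = -117.8/I = -0.00218216.
η_I = (∂Q/∂I)·(I/Q) = -0.00218216 × (53983.2/570.560) = -0.206.
Since η < 0, this is an inferior good.

-0.206 (inferior good)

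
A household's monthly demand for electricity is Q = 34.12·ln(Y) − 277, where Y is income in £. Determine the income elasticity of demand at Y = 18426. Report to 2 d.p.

At Y = 18426: Q = 58.110.
dQ/dY = 34.12/Y = 0.00185173 at this income.
η = (dQ/dY)·(Y/Q) = 0.00185173 × (18426/58.110) = 0.59.

0.59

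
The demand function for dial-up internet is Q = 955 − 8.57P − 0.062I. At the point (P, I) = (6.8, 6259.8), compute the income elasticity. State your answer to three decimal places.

-0.763

At P = 6.8, I = 6259.8: Q = 508.616.
Holding P constant, ∂Q/∂I = −0.062.
η_I = (∂Q/∂I)·(I/Q) = -0.062 × (6259.8/508.616) = -0.763.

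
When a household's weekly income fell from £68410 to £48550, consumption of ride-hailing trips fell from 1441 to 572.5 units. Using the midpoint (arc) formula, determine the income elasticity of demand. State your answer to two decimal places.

ΔQ = 572.5 − 1441 = -868.5; midpoint Q̄ = (1441 + 572.5)/2 = 1006.75.
ΔI = 48550 − 68410 = -19860; midpoint Ī = (68410 + 48550)/2 = 58480.
η = (ΔQ/Q̄) ÷ (ΔI/Ī) = (-868.5/1006.75) ÷ (-19860/58480) = 2.54.

2.54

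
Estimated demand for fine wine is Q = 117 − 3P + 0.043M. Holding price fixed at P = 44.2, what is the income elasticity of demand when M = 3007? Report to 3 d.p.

At P = 44.2, M = 3007: Q = 113.701.
Holding P constant, ∂Q/∂M = 0.043.
η_M = (∂Q/∂M)·(M/Q) = 0.043 × (3007/113.701) = 1.137.

1.137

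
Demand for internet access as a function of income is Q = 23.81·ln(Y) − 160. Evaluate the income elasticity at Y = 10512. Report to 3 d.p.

At Y = 10512: Q = 60.487.
dQ/dY = 23.81/Y = 0.00226503 at this income.
η = (dQ/dY)·(Y/Q) = 0.00226503 × (10512/60.487) = 0.394.

0.394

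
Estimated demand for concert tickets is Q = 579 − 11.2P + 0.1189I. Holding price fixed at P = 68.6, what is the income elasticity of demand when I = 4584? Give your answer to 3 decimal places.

At P = 68.6, I = 4584: Q = 355.718.
Holding P constant, ∂Q/∂I = 0.1189.
η_I = (∂Q/∂I)·(I/Q) = 0.1189 × (4584/355.718) = 1.532.

1.532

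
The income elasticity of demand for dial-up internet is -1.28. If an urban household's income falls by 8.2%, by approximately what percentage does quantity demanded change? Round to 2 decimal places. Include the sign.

%ΔQ ≈ η × %ΔI = -1.28 × (-8.2%) = 10.50%.

10.50%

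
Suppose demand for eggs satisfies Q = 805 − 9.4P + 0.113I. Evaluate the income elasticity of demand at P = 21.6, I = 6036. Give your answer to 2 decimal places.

At P = 21.6, I = 6036: Q = 1284.028.
Holding P constant, ∂Q/∂I = 0.113.
η_I = (∂Q/∂I)·(I/Q) = 0.113 × (6036/1284.028) = 0.53.

0.53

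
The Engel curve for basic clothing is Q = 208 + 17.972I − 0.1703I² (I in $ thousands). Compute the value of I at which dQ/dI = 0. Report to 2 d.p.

dQ/dI = 17.972 − 0.3406I.
The good is inferior where dQ/dI < 0. Setting dQ/dI = 0 gives I = 17.972 / 0.3406 = 52.77.

52.77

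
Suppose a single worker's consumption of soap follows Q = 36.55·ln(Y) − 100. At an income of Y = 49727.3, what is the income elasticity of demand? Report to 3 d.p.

0.124

At Y = 49727.3: Q = 295.263.
dQ/dY = 36.55/Y = 0.000735009 at this income.
η = (dQ/dY)·(Y/Q) = 0.000735009 × (49727.3/295.263) = 0.124.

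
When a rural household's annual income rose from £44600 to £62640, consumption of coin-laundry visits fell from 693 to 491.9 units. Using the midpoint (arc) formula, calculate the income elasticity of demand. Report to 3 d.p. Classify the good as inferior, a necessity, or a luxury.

-1.009 (inferior good)

ΔQ = 491.9 − 693 = -201.1; midpoint Q̄ = (693 + 491.9)/2 = 592.45.
ΔI = 62640 − 44600 = 18040; midpoint Ī = (44600 + 62640)/2 = 53620.
η = (ΔQ/Q̄) ÷ (ΔI/Ī) = (-201.1/592.45) ÷ (18040/53620) = -1.009.
η < 0 ⇒ inferior good.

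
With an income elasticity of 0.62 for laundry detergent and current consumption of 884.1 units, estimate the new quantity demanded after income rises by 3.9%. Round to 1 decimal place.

905.5

%ΔQ ≈ η × %ΔI = 0.62 × 3.9% = 2.418%.
New Q ≈ 884.1 × (1 + 0.02418) = 905.5.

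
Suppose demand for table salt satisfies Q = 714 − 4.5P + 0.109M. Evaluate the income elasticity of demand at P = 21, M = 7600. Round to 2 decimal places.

0.57

At P = 21, M = 7600: Q = 1447.900.
Holding P constant, ∂Q/∂M = 0.109.
η_M = (∂Q/∂M)·(M/Q) = 0.109 × (7600/1447.900) = 0.57.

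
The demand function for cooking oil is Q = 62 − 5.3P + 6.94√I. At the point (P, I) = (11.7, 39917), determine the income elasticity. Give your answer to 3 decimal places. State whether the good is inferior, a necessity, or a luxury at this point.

At P = 11.7, I = 39917: Q = 1386.549.
Holding P constant, ∂Q/∂I = 6.94/(2√I) = 0.017368.
η_I = (∂Q/∂I)·(I/Q) = 0.017368 × (39917/1386.549) = 0.500.
Since 0 < η < 1, this is a necessity.

0.500 (necessity)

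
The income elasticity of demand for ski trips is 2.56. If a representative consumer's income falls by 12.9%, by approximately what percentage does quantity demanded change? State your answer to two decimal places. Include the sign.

-33.02%

%ΔQ ≈ η × %ΔI = 2.56 × (-12.9%) = -33.02%.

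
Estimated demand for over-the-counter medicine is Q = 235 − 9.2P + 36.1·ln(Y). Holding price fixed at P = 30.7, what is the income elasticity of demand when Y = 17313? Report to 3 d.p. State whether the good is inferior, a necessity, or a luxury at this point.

0.118 (necessity)

At P = 30.7, Y = 17313: Q = 304.868.
Holding P constant, ∂Q/∂Y = 36.1/Y = 0.00208514.
η_Y = (∂Q/∂Y)·(Y/Q) = 0.00208514 × (17313/304.868) = 0.118.
Since 0 < η < 1, this is a necessity.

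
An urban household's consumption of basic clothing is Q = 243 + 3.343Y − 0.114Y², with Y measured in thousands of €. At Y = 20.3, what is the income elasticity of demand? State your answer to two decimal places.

-0.10

At Y = 20.3: Q = 263.8846.
dQ/dY = 3.343 − 0.228Y = -1.28540.
η = (dQ/dY)·(Y/Q) = -1.28540 × (20.3/263.8846) = -0.10.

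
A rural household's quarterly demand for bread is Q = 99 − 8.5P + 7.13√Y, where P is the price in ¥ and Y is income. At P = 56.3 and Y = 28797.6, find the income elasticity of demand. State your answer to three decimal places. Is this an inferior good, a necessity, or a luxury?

At P = 56.3, Y = 28797.6: Q = 830.401.
Holding P constant, ∂Q/∂Y = 7.13/(2√Y) = 0.0210078.
η_Y = (∂Q/∂Y)·(Y/Q) = 0.0210078 × (28797.6/830.401) = 0.729.
Since 0 < η < 1, this is a necessity.

0.729 (necessity)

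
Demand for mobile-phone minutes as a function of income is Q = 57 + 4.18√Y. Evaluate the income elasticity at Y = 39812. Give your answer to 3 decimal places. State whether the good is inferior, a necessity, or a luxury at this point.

0.468 (necessity)

At Y = 39812: Q = 891.033.
dQ/dY = 4.18/(2√Y) = 0.0104746 at this income.
η = (dQ/dY)·(Y/Q) = 0.0104746 × (39812/891.033) = 0.468.
Since 0 < η < 1, the good is a necessity.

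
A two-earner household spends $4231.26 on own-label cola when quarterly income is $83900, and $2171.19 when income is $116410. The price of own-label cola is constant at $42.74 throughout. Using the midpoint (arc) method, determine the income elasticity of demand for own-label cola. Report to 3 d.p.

-1.983

With a constant price, Q₁ = 4231.26/42.74 = 99.000 and Q₂ = 2171.19/42.74 = 50.800 (equivalently, work directly with expenditure since P cancels).
Midpoint %ΔQ = (2171.19 − 4231.26)/3201.23 = -0.64353; midpoint %ΔI = (116410 − 83900)/100155 = 0.32460.
η = -0.64353 / 0.32460 = -1.983.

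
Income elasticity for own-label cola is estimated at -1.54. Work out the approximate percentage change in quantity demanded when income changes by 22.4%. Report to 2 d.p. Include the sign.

%ΔQ ≈ η × %ΔI = -1.54 × 22.4% = -34.50%.

-34.50%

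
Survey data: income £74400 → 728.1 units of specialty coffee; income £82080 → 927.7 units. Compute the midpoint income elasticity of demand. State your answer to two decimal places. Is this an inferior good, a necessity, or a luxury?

2.46 (luxury)

ΔQ = 927.7 − 728.1 = 199.6; midpoint Q̄ = (728.1 + 927.7)/2 = 827.9.
ΔI = 82080 − 74400 = 7680; midpoint Ī = (74400 + 82080)/2 = 78240.
η = (ΔQ/Q̄) ÷ (ΔI/Ī) = (199.6/827.9) ÷ (7680/78240) = 2.46.
η > 1 ⇒ luxury.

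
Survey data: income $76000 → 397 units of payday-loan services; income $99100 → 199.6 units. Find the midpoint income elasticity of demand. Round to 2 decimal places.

ΔQ = 199.6 − 397 = -197.4; midpoint Q̄ = (397 + 199.6)/2 = 298.3.
ΔI = 99100 − 76000 = 23100; midpoint Ī = (76000 + 99100)/2 = 87550.
η = (ΔQ/Q̄) ÷ (ΔI/Ī) = (-197.4/298.3) ÷ (23100/87550) = -2.51.

-2.51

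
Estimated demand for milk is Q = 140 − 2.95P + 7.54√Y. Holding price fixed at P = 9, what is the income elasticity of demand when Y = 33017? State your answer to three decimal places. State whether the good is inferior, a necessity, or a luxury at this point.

At P = 9, Y = 33017: Q = 1483.512.
Holding P constant, ∂Q/∂Y = 7.54/(2√Y) = 0.0207478.
η_Y = (∂Q/∂Y)·(Y/Q) = 0.0207478 × (33017/1483.512) = 0.462.
Since 0 < η < 1, this is a necessity.

0.462 (necessity)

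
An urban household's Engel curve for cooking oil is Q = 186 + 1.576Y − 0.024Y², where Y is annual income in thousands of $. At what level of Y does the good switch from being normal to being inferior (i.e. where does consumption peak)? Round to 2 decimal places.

32.83

dQ/dY = 1.576 − 0.048Y.
The good is inferior where dQ/dY < 0. Setting dQ/dY = 0 gives Y = 1.576 / 0.048 = 32.83.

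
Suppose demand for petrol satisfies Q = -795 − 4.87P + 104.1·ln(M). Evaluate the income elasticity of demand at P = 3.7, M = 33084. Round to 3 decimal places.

0.385

At P = 3.7, M = 33084: Q = 270.329.
Holding P constant, ∂Q/∂M = 104.1/M = 0.00314654.
η_M = (∂Q/∂M)·(M/Q) = 0.00314654 × (33084/270.329) = 0.385.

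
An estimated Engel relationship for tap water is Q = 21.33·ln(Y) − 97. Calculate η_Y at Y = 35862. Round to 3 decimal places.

At Y = 35862: Q = 126.697.
dQ/dY = 21.33/Y = 0.00059478 at this income.
η = (dQ/dY)·(Y/Q) = 0.00059478 × (35862/126.697) = 0.168.

0.168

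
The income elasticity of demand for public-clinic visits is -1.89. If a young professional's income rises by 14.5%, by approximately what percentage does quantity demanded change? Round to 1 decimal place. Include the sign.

%ΔQ ≈ η × %ΔI = -1.89 × 14.5% = -27.4%.

-27.4%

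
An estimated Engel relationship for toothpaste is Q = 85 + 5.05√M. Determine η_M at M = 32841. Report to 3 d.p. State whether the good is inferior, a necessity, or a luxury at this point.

At M = 32841: Q = 1000.165.
dQ/dM = 5.05/(2√M) = 0.0139333 at this income.
η = (dQ/dM)·(M/Q) = 0.0139333 × (32841/1000.165) = 0.458.
Since 0 < η < 1, the good is a necessity.

0.458 (necessity)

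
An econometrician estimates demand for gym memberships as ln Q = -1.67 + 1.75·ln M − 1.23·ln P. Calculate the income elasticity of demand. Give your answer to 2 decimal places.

In a log-linear demand, the coefficient on ln M is the income elasticity.
So η = 1.75.

1.75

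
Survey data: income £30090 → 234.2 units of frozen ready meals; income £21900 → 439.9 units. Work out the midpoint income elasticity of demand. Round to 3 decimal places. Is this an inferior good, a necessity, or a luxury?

-1.937 (inferior good)

ΔQ = 439.9 − 234.2 = 205.7; midpoint Q̄ = (234.2 + 439.9)/2 = 337.05.
ΔI = 21900 − 30090 = -8190; midpoint Ī = (30090 + 21900)/2 = 25995.
η = (ΔQ/Q̄) ÷ (ΔI/Ī) = (205.7/337.05) ÷ (-8190/25995) = -1.937.
η < 0 ⇒ inferior good.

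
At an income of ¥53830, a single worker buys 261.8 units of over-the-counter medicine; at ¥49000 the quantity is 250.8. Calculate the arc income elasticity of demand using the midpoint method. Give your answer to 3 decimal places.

ΔQ = 250.8 − 261.8 = -11; midpoint Q̄ = (261.8 + 250.8)/2 = 256.3.
ΔI = 49000 − 53830 = -4830; midpoint Ī = (53830 + 49000)/2 = 51415.
η = (ΔQ/Q̄) ÷ (ΔI/Ī) = (-11/256.3) ÷ (-4830/51415) = 0.457.

0.457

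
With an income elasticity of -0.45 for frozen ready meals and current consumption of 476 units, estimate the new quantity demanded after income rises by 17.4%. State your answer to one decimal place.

%ΔQ ≈ η × %ΔI = -0.45 × 17.4% = -7.83%.
New Q ≈ 476 × (1 − 0.0783) = 438.7.

438.7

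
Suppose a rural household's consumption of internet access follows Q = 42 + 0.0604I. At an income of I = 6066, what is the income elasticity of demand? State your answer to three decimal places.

At I = 6066: Q = 408.386.
dQ/dI = 0.0604.
η = (dQ/dI)·(I/Q) = 0.0604 × (6066/408.386) = 0.897.

0.897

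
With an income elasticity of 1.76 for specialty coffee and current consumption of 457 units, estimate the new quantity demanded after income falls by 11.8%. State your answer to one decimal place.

%ΔQ ≈ η × %ΔI = 1.76 × (-11.8%) = -20.768%.
New Q ≈ 457 × (1 − 0.20768) = 362.1.

362.1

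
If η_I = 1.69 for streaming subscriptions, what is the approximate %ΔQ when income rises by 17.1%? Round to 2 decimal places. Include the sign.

28.90%

%ΔQ ≈ η × %ΔI = 1.69 × 17.1% = 28.90%.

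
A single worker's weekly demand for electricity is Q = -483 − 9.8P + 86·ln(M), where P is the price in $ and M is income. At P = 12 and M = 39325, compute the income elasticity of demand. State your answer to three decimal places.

0.278

At P = 12, M = 39325: Q = 309.247.
Holding P constant, ∂Q/∂M = 86/M = 0.0021869.
η_M = (∂Q/∂M)·(M/Q) = 0.0021869 × (39325/309.247) = 0.278.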